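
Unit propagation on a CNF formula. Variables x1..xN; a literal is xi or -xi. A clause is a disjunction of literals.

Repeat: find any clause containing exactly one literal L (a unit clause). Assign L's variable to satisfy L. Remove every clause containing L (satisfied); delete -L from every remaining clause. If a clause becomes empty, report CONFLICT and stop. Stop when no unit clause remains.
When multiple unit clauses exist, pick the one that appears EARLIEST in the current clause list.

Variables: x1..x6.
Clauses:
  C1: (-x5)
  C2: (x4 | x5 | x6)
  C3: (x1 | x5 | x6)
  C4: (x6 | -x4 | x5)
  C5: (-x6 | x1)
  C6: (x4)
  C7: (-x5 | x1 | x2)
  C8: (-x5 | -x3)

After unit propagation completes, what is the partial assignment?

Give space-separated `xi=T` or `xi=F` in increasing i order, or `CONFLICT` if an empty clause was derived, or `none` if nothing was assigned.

Answer: x1=T x4=T x5=F x6=T

Derivation:
unit clause [-5] forces x5=F; simplify:
  drop 5 from [4, 5, 6] -> [4, 6]
  drop 5 from [1, 5, 6] -> [1, 6]
  drop 5 from [6, -4, 5] -> [6, -4]
  satisfied 3 clause(s); 5 remain; assigned so far: [5]
unit clause [4] forces x4=T; simplify:
  drop -4 from [6, -4] -> [6]
  satisfied 2 clause(s); 3 remain; assigned so far: [4, 5]
unit clause [6] forces x6=T; simplify:
  drop -6 from [-6, 1] -> [1]
  satisfied 2 clause(s); 1 remain; assigned so far: [4, 5, 6]
unit clause [1] forces x1=T; simplify:
  satisfied 1 clause(s); 0 remain; assigned so far: [1, 4, 5, 6]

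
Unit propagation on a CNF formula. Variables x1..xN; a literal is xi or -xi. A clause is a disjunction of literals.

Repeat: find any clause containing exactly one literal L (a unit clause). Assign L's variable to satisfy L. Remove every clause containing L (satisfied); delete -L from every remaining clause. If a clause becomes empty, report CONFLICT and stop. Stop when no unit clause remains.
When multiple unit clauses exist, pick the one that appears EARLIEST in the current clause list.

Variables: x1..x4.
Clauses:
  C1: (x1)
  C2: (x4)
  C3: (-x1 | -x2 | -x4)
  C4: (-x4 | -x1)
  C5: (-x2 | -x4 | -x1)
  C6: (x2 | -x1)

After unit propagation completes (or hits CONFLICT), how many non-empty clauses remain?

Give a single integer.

Answer: 3

Derivation:
unit clause [1] forces x1=T; simplify:
  drop -1 from [-1, -2, -4] -> [-2, -4]
  drop -1 from [-4, -1] -> [-4]
  drop -1 from [-2, -4, -1] -> [-2, -4]
  drop -1 from [2, -1] -> [2]
  satisfied 1 clause(s); 5 remain; assigned so far: [1]
unit clause [4] forces x4=T; simplify:
  drop -4 from [-2, -4] -> [-2]
  drop -4 from [-4] -> [] (empty!)
  drop -4 from [-2, -4] -> [-2]
  satisfied 1 clause(s); 4 remain; assigned so far: [1, 4]
CONFLICT (empty clause)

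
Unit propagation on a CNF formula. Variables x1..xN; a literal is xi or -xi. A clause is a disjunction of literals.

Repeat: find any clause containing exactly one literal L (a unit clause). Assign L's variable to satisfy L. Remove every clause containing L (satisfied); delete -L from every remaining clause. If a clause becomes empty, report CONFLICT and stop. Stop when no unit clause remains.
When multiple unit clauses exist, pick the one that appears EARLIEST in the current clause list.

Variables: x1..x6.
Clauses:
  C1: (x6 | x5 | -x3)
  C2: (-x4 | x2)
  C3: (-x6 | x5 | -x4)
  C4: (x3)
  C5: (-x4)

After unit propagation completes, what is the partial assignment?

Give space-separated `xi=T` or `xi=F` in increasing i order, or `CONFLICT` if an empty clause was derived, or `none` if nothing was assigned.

Answer: x3=T x4=F

Derivation:
unit clause [3] forces x3=T; simplify:
  drop -3 from [6, 5, -3] -> [6, 5]
  satisfied 1 clause(s); 4 remain; assigned so far: [3]
unit clause [-4] forces x4=F; simplify:
  satisfied 3 clause(s); 1 remain; assigned so far: [3, 4]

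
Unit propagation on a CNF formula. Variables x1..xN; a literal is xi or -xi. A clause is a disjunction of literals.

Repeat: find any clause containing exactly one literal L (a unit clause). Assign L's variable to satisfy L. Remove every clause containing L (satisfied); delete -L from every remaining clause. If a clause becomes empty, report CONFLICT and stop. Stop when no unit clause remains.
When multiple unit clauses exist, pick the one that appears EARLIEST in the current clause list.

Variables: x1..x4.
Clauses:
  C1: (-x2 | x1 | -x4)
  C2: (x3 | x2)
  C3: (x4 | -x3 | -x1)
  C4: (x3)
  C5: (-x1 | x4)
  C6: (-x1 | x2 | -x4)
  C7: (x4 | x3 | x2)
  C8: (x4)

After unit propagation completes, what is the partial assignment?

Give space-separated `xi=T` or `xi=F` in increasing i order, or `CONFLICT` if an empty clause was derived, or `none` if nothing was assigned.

unit clause [3] forces x3=T; simplify:
  drop -3 from [4, -3, -1] -> [4, -1]
  satisfied 3 clause(s); 5 remain; assigned so far: [3]
unit clause [4] forces x4=T; simplify:
  drop -4 from [-2, 1, -4] -> [-2, 1]
  drop -4 from [-1, 2, -4] -> [-1, 2]
  satisfied 3 clause(s); 2 remain; assigned so far: [3, 4]

Answer: x3=T x4=T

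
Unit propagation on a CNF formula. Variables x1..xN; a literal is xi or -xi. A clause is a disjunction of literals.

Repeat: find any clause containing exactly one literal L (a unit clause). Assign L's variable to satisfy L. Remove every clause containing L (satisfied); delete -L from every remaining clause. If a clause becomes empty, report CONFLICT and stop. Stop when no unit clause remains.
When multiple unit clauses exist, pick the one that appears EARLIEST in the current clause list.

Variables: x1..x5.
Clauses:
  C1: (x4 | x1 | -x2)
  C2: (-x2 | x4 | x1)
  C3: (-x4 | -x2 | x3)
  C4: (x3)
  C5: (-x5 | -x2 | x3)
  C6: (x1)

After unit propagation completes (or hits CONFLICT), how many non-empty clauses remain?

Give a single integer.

unit clause [3] forces x3=T; simplify:
  satisfied 3 clause(s); 3 remain; assigned so far: [3]
unit clause [1] forces x1=T; simplify:
  satisfied 3 clause(s); 0 remain; assigned so far: [1, 3]

Answer: 0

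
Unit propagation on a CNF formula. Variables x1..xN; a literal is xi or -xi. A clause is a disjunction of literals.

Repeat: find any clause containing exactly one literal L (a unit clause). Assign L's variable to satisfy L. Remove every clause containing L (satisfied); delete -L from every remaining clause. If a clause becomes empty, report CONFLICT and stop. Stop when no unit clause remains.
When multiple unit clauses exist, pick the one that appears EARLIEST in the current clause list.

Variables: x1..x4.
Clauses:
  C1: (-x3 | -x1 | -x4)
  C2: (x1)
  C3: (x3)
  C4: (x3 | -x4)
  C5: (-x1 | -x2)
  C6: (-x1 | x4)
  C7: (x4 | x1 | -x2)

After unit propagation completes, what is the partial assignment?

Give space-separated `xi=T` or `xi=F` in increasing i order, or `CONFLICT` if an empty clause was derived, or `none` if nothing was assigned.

unit clause [1] forces x1=T; simplify:
  drop -1 from [-3, -1, -4] -> [-3, -4]
  drop -1 from [-1, -2] -> [-2]
  drop -1 from [-1, 4] -> [4]
  satisfied 2 clause(s); 5 remain; assigned so far: [1]
unit clause [3] forces x3=T; simplify:
  drop -3 from [-3, -4] -> [-4]
  satisfied 2 clause(s); 3 remain; assigned so far: [1, 3]
unit clause [-4] forces x4=F; simplify:
  drop 4 from [4] -> [] (empty!)
  satisfied 1 clause(s); 2 remain; assigned so far: [1, 3, 4]
CONFLICT (empty clause)

Answer: CONFLICT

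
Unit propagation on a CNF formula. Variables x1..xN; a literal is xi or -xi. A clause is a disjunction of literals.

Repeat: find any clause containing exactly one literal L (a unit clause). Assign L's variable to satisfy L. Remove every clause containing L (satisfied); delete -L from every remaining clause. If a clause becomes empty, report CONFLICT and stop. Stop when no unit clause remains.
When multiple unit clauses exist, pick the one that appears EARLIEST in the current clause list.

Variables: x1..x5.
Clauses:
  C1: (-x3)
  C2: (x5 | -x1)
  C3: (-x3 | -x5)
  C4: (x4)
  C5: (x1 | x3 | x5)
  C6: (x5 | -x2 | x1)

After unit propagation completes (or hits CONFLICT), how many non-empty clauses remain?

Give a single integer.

Answer: 3

Derivation:
unit clause [-3] forces x3=F; simplify:
  drop 3 from [1, 3, 5] -> [1, 5]
  satisfied 2 clause(s); 4 remain; assigned so far: [3]
unit clause [4] forces x4=T; simplify:
  satisfied 1 clause(s); 3 remain; assigned so far: [3, 4]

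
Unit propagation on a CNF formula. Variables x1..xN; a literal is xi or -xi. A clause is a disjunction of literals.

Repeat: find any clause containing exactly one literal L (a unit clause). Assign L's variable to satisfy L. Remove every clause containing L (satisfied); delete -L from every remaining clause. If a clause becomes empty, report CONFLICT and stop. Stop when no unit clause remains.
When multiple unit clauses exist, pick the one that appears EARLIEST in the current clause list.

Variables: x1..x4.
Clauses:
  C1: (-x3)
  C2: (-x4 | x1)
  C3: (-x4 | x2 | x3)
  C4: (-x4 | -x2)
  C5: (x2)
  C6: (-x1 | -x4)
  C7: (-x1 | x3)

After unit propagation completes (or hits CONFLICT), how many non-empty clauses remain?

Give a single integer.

Answer: 0

Derivation:
unit clause [-3] forces x3=F; simplify:
  drop 3 from [-4, 2, 3] -> [-4, 2]
  drop 3 from [-1, 3] -> [-1]
  satisfied 1 clause(s); 6 remain; assigned so far: [3]
unit clause [2] forces x2=T; simplify:
  drop -2 from [-4, -2] -> [-4]
  satisfied 2 clause(s); 4 remain; assigned so far: [2, 3]
unit clause [-4] forces x4=F; simplify:
  satisfied 3 clause(s); 1 remain; assigned so far: [2, 3, 4]
unit clause [-1] forces x1=F; simplify:
  satisfied 1 clause(s); 0 remain; assigned so far: [1, 2, 3, 4]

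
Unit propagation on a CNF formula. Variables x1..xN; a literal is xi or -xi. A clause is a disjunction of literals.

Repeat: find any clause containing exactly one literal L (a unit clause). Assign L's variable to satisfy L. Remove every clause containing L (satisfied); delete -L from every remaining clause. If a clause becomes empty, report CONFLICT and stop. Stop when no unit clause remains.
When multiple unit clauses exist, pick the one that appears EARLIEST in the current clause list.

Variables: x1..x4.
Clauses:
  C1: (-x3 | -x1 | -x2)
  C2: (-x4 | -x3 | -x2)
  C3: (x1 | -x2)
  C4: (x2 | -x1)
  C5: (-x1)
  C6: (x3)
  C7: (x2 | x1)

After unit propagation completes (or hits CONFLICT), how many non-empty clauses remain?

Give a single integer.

Answer: 1

Derivation:
unit clause [-1] forces x1=F; simplify:
  drop 1 from [1, -2] -> [-2]
  drop 1 from [2, 1] -> [2]
  satisfied 3 clause(s); 4 remain; assigned so far: [1]
unit clause [-2] forces x2=F; simplify:
  drop 2 from [2] -> [] (empty!)
  satisfied 2 clause(s); 2 remain; assigned so far: [1, 2]
CONFLICT (empty clause)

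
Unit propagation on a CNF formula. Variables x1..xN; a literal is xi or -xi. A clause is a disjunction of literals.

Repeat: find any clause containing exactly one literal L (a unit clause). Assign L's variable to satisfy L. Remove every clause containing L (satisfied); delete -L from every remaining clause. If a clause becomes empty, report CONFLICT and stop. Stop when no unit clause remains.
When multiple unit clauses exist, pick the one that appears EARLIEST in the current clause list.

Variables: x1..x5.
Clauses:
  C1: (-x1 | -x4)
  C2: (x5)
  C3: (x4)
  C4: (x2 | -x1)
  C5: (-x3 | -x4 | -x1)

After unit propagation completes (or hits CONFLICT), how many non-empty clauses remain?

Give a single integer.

Answer: 0

Derivation:
unit clause [5] forces x5=T; simplify:
  satisfied 1 clause(s); 4 remain; assigned so far: [5]
unit clause [4] forces x4=T; simplify:
  drop -4 from [-1, -4] -> [-1]
  drop -4 from [-3, -4, -1] -> [-3, -1]
  satisfied 1 clause(s); 3 remain; assigned so far: [4, 5]
unit clause [-1] forces x1=F; simplify:
  satisfied 3 clause(s); 0 remain; assigned so far: [1, 4, 5]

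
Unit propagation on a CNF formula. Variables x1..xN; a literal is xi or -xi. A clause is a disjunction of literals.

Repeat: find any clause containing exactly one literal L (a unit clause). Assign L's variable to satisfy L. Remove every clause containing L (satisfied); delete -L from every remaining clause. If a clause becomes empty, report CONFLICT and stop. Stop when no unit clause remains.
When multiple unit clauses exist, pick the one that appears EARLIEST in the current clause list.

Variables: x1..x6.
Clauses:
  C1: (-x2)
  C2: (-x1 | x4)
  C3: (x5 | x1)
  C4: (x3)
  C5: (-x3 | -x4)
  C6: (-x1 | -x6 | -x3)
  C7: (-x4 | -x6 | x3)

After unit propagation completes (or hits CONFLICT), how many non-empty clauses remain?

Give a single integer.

unit clause [-2] forces x2=F; simplify:
  satisfied 1 clause(s); 6 remain; assigned so far: [2]
unit clause [3] forces x3=T; simplify:
  drop -3 from [-3, -4] -> [-4]
  drop -3 from [-1, -6, -3] -> [-1, -6]
  satisfied 2 clause(s); 4 remain; assigned so far: [2, 3]
unit clause [-4] forces x4=F; simplify:
  drop 4 from [-1, 4] -> [-1]
  satisfied 1 clause(s); 3 remain; assigned so far: [2, 3, 4]
unit clause [-1] forces x1=F; simplify:
  drop 1 from [5, 1] -> [5]
  satisfied 2 clause(s); 1 remain; assigned so far: [1, 2, 3, 4]
unit clause [5] forces x5=T; simplify:
  satisfied 1 clause(s); 0 remain; assigned so far: [1, 2, 3, 4, 5]

Answer: 0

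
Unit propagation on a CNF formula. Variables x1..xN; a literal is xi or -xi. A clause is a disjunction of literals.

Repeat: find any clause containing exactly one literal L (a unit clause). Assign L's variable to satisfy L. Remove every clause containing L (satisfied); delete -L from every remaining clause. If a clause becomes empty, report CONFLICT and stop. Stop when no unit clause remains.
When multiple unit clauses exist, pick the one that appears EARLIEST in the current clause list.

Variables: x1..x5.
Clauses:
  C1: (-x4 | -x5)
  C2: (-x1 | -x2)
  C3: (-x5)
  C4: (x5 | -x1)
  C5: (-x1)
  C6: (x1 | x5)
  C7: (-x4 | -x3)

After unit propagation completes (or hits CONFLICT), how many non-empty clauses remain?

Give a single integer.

unit clause [-5] forces x5=F; simplify:
  drop 5 from [5, -1] -> [-1]
  drop 5 from [1, 5] -> [1]
  satisfied 2 clause(s); 5 remain; assigned so far: [5]
unit clause [-1] forces x1=F; simplify:
  drop 1 from [1] -> [] (empty!)
  satisfied 3 clause(s); 2 remain; assigned so far: [1, 5]
CONFLICT (empty clause)

Answer: 1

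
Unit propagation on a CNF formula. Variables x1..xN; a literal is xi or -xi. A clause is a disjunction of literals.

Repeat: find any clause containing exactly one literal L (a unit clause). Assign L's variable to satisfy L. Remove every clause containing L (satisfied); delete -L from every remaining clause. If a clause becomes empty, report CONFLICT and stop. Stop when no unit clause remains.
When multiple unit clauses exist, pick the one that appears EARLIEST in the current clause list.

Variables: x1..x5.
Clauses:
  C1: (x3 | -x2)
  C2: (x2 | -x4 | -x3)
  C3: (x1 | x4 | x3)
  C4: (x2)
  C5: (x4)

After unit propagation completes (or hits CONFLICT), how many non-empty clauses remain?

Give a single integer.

unit clause [2] forces x2=T; simplify:
  drop -2 from [3, -2] -> [3]
  satisfied 2 clause(s); 3 remain; assigned so far: [2]
unit clause [3] forces x3=T; simplify:
  satisfied 2 clause(s); 1 remain; assigned so far: [2, 3]
unit clause [4] forces x4=T; simplify:
  satisfied 1 clause(s); 0 remain; assigned so far: [2, 3, 4]

Answer: 0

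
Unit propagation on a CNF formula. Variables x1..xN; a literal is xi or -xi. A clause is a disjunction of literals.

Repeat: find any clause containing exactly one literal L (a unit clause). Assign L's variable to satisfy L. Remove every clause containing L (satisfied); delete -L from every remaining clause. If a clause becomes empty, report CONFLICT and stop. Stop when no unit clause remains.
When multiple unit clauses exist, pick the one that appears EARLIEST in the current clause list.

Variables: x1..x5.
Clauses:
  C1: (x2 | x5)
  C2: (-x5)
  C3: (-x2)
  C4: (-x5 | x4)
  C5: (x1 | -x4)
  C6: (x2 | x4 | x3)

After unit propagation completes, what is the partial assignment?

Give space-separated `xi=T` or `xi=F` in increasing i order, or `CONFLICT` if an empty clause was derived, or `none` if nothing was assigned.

unit clause [-5] forces x5=F; simplify:
  drop 5 from [2, 5] -> [2]
  satisfied 2 clause(s); 4 remain; assigned so far: [5]
unit clause [2] forces x2=T; simplify:
  drop -2 from [-2] -> [] (empty!)
  satisfied 2 clause(s); 2 remain; assigned so far: [2, 5]
CONFLICT (empty clause)

Answer: CONFLICT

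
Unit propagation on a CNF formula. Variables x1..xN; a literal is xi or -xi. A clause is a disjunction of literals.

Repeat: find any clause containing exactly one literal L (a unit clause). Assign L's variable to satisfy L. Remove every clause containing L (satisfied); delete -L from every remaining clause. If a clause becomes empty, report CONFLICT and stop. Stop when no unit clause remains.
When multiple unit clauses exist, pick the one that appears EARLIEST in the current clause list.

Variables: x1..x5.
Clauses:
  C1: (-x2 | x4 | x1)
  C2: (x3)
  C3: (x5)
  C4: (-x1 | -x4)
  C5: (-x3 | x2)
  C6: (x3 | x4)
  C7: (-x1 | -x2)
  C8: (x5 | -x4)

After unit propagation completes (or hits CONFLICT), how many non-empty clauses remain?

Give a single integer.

Answer: 0

Derivation:
unit clause [3] forces x3=T; simplify:
  drop -3 from [-3, 2] -> [2]
  satisfied 2 clause(s); 6 remain; assigned so far: [3]
unit clause [5] forces x5=T; simplify:
  satisfied 2 clause(s); 4 remain; assigned so far: [3, 5]
unit clause [2] forces x2=T; simplify:
  drop -2 from [-2, 4, 1] -> [4, 1]
  drop -2 from [-1, -2] -> [-1]
  satisfied 1 clause(s); 3 remain; assigned so far: [2, 3, 5]
unit clause [-1] forces x1=F; simplify:
  drop 1 from [4, 1] -> [4]
  satisfied 2 clause(s); 1 remain; assigned so far: [1, 2, 3, 5]
unit clause [4] forces x4=T; simplify:
  satisfied 1 clause(s); 0 remain; assigned so far: [1, 2, 3, 4, 5]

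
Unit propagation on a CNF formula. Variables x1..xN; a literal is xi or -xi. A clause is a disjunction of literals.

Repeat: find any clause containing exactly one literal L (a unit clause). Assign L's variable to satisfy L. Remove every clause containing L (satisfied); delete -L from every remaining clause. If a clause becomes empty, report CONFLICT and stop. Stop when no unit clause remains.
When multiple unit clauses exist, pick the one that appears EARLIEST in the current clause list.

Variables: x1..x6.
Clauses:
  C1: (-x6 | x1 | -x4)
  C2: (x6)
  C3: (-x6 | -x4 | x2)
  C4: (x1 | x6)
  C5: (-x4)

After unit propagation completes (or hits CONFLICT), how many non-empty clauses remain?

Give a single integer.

unit clause [6] forces x6=T; simplify:
  drop -6 from [-6, 1, -4] -> [1, -4]
  drop -6 from [-6, -4, 2] -> [-4, 2]
  satisfied 2 clause(s); 3 remain; assigned so far: [6]
unit clause [-4] forces x4=F; simplify:
  satisfied 3 clause(s); 0 remain; assigned so far: [4, 6]

Answer: 0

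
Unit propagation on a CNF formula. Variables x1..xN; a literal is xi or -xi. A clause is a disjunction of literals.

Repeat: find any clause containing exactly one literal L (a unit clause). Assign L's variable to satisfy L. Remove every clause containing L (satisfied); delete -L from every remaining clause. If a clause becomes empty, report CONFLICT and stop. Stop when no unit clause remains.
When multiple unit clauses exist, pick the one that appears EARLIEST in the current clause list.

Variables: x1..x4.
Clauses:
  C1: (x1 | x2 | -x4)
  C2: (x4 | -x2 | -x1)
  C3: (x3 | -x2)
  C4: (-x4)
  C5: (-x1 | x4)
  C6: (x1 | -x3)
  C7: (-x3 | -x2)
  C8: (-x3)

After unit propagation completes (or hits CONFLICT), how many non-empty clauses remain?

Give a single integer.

Answer: 0

Derivation:
unit clause [-4] forces x4=F; simplify:
  drop 4 from [4, -2, -1] -> [-2, -1]
  drop 4 from [-1, 4] -> [-1]
  satisfied 2 clause(s); 6 remain; assigned so far: [4]
unit clause [-1] forces x1=F; simplify:
  drop 1 from [1, -3] -> [-3]
  satisfied 2 clause(s); 4 remain; assigned so far: [1, 4]
unit clause [-3] forces x3=F; simplify:
  drop 3 from [3, -2] -> [-2]
  satisfied 3 clause(s); 1 remain; assigned so far: [1, 3, 4]
unit clause [-2] forces x2=F; simplify:
  satisfied 1 clause(s); 0 remain; assigned so far: [1, 2, 3, 4]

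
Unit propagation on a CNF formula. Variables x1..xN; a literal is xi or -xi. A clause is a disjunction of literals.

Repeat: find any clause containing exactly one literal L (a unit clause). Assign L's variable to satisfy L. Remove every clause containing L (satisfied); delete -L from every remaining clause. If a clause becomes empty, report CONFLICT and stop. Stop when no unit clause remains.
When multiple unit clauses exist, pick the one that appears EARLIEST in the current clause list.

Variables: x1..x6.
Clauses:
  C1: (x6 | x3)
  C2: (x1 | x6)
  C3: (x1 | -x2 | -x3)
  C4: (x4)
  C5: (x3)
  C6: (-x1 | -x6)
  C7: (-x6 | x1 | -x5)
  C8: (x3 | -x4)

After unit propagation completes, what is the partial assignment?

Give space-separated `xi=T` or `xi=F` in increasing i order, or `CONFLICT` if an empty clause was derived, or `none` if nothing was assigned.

Answer: x3=T x4=T

Derivation:
unit clause [4] forces x4=T; simplify:
  drop -4 from [3, -4] -> [3]
  satisfied 1 clause(s); 7 remain; assigned so far: [4]
unit clause [3] forces x3=T; simplify:
  drop -3 from [1, -2, -3] -> [1, -2]
  satisfied 3 clause(s); 4 remain; assigned so far: [3, 4]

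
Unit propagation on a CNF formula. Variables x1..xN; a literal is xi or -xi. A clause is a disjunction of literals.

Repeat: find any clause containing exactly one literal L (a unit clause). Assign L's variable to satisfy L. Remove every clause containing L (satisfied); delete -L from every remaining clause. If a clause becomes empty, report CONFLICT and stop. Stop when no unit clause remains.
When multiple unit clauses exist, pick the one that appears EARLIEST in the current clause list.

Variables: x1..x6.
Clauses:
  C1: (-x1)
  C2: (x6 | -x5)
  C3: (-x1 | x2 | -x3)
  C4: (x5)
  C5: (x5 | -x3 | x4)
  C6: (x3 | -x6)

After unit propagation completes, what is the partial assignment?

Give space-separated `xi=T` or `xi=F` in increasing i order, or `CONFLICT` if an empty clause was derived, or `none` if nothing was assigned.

unit clause [-1] forces x1=F; simplify:
  satisfied 2 clause(s); 4 remain; assigned so far: [1]
unit clause [5] forces x5=T; simplify:
  drop -5 from [6, -5] -> [6]
  satisfied 2 clause(s); 2 remain; assigned so far: [1, 5]
unit clause [6] forces x6=T; simplify:
  drop -6 from [3, -6] -> [3]
  satisfied 1 clause(s); 1 remain; assigned so far: [1, 5, 6]
unit clause [3] forces x3=T; simplify:
  satisfied 1 clause(s); 0 remain; assigned so far: [1, 3, 5, 6]

Answer: x1=F x3=T x5=T x6=T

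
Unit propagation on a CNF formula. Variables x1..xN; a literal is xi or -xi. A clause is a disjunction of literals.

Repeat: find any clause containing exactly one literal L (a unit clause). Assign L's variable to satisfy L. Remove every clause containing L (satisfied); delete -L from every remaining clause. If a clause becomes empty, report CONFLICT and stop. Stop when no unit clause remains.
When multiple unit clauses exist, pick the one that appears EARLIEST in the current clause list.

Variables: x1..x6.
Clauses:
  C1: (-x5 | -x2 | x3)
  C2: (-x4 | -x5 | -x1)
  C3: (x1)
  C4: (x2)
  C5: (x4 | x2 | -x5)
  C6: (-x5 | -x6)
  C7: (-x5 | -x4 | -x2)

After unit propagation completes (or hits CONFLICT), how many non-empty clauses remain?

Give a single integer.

unit clause [1] forces x1=T; simplify:
  drop -1 from [-4, -5, -1] -> [-4, -5]
  satisfied 1 clause(s); 6 remain; assigned so far: [1]
unit clause [2] forces x2=T; simplify:
  drop -2 from [-5, -2, 3] -> [-5, 3]
  drop -2 from [-5, -4, -2] -> [-5, -4]
  satisfied 2 clause(s); 4 remain; assigned so far: [1, 2]

Answer: 4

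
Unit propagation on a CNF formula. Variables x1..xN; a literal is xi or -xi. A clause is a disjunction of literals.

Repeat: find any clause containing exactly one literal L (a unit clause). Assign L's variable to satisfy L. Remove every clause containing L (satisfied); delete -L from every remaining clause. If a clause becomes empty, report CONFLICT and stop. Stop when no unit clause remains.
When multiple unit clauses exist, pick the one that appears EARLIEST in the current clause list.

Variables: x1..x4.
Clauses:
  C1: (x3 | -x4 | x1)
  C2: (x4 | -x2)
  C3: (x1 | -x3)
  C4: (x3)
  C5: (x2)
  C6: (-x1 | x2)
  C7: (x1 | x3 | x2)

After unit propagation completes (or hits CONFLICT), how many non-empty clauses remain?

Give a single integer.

Answer: 0

Derivation:
unit clause [3] forces x3=T; simplify:
  drop -3 from [1, -3] -> [1]
  satisfied 3 clause(s); 4 remain; assigned so far: [3]
unit clause [1] forces x1=T; simplify:
  drop -1 from [-1, 2] -> [2]
  satisfied 1 clause(s); 3 remain; assigned so far: [1, 3]
unit clause [2] forces x2=T; simplify:
  drop -2 from [4, -2] -> [4]
  satisfied 2 clause(s); 1 remain; assigned so far: [1, 2, 3]
unit clause [4] forces x4=T; simplify:
  satisfied 1 clause(s); 0 remain; assigned so far: [1, 2, 3, 4]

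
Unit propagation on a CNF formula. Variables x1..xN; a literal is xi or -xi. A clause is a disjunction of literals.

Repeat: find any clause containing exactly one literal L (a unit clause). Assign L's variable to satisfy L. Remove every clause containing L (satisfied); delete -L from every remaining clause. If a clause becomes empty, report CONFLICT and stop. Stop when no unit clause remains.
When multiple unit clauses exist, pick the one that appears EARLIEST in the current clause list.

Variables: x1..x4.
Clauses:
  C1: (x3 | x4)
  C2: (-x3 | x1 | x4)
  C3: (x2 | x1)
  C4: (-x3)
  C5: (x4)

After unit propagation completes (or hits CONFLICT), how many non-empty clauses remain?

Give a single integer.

Answer: 1

Derivation:
unit clause [-3] forces x3=F; simplify:
  drop 3 from [3, 4] -> [4]
  satisfied 2 clause(s); 3 remain; assigned so far: [3]
unit clause [4] forces x4=T; simplify:
  satisfied 2 clause(s); 1 remain; assigned so far: [3, 4]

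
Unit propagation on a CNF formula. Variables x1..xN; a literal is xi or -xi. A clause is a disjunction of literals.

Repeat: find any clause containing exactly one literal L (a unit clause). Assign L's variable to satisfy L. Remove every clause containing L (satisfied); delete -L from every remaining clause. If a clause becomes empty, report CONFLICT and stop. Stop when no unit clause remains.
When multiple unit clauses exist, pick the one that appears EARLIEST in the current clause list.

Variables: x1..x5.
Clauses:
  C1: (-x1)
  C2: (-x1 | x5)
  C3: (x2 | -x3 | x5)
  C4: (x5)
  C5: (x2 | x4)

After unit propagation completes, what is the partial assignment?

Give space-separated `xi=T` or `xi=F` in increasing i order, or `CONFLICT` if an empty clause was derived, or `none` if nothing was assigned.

unit clause [-1] forces x1=F; simplify:
  satisfied 2 clause(s); 3 remain; assigned so far: [1]
unit clause [5] forces x5=T; simplify:
  satisfied 2 clause(s); 1 remain; assigned so far: [1, 5]

Answer: x1=F x5=T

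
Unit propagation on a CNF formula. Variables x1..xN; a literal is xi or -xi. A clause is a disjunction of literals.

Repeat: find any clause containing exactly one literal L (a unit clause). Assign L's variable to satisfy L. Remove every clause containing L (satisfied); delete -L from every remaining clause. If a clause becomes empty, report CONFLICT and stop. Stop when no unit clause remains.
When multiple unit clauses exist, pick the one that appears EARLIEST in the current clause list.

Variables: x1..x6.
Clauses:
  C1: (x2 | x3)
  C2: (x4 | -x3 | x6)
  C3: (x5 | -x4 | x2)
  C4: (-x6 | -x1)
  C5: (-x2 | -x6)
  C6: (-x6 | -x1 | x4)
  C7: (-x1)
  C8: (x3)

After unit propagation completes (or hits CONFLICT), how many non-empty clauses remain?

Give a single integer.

unit clause [-1] forces x1=F; simplify:
  satisfied 3 clause(s); 5 remain; assigned so far: [1]
unit clause [3] forces x3=T; simplify:
  drop -3 from [4, -3, 6] -> [4, 6]
  satisfied 2 clause(s); 3 remain; assigned so far: [1, 3]

Answer: 3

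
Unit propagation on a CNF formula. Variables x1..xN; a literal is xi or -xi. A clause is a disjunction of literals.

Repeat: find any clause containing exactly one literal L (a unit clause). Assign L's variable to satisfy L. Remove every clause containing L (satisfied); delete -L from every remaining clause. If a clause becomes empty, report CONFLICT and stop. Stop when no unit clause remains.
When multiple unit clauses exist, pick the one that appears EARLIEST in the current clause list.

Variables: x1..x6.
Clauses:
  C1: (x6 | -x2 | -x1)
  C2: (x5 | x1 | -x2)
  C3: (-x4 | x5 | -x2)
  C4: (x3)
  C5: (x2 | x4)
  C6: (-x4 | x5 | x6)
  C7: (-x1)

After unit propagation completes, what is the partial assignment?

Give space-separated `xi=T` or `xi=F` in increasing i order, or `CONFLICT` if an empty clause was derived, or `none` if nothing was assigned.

Answer: x1=F x3=T

Derivation:
unit clause [3] forces x3=T; simplify:
  satisfied 1 clause(s); 6 remain; assigned so far: [3]
unit clause [-1] forces x1=F; simplify:
  drop 1 from [5, 1, -2] -> [5, -2]
  satisfied 2 clause(s); 4 remain; assigned so far: [1, 3]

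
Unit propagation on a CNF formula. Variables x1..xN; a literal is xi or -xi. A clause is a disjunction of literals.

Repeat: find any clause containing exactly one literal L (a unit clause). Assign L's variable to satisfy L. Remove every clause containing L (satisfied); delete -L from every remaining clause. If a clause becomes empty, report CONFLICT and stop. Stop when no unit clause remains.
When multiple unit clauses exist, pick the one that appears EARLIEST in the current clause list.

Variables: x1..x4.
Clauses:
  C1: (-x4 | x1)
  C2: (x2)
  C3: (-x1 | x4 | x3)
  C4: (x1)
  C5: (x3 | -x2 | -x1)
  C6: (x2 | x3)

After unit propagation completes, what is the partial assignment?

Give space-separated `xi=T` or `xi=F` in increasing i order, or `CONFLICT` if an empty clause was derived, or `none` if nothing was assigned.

Answer: x1=T x2=T x3=T

Derivation:
unit clause [2] forces x2=T; simplify:
  drop -2 from [3, -2, -1] -> [3, -1]
  satisfied 2 clause(s); 4 remain; assigned so far: [2]
unit clause [1] forces x1=T; simplify:
  drop -1 from [-1, 4, 3] -> [4, 3]
  drop -1 from [3, -1] -> [3]
  satisfied 2 clause(s); 2 remain; assigned so far: [1, 2]
unit clause [3] forces x3=T; simplify:
  satisfied 2 clause(s); 0 remain; assigned so far: [1, 2, 3]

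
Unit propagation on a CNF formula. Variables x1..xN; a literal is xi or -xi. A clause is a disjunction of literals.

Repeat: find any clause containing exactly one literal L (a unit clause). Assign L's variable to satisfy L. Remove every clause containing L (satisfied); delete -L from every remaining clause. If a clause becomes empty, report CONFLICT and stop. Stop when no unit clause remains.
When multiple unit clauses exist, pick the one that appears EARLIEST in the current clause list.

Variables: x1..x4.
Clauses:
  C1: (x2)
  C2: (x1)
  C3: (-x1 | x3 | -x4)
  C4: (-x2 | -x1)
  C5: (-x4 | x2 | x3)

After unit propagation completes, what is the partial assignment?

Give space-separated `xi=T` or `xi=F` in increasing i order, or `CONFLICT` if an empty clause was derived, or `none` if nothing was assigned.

Answer: CONFLICT

Derivation:
unit clause [2] forces x2=T; simplify:
  drop -2 from [-2, -1] -> [-1]
  satisfied 2 clause(s); 3 remain; assigned so far: [2]
unit clause [1] forces x1=T; simplify:
  drop -1 from [-1, 3, -4] -> [3, -4]
  drop -1 from [-1] -> [] (empty!)
  satisfied 1 clause(s); 2 remain; assigned so far: [1, 2]
CONFLICT (empty clause)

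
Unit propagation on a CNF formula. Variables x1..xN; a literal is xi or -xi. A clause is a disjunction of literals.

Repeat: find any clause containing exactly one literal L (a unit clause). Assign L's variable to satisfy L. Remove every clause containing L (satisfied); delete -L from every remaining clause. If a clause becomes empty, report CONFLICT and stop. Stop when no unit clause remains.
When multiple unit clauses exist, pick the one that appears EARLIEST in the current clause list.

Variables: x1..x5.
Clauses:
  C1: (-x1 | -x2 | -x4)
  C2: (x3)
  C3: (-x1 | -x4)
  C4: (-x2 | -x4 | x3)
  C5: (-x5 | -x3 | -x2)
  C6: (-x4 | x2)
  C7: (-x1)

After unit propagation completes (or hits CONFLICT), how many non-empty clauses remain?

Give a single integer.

unit clause [3] forces x3=T; simplify:
  drop -3 from [-5, -3, -2] -> [-5, -2]
  satisfied 2 clause(s); 5 remain; assigned so far: [3]
unit clause [-1] forces x1=F; simplify:
  satisfied 3 clause(s); 2 remain; assigned so far: [1, 3]

Answer: 2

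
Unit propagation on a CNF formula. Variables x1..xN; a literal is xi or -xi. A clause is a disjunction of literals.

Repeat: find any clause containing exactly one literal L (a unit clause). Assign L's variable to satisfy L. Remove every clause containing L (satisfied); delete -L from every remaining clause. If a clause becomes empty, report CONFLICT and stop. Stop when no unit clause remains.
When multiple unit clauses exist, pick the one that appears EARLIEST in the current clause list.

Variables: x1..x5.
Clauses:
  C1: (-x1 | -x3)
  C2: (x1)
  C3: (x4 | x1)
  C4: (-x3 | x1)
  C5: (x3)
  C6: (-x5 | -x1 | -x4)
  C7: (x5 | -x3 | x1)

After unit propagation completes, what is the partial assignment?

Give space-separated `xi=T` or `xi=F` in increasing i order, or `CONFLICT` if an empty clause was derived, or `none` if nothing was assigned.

unit clause [1] forces x1=T; simplify:
  drop -1 from [-1, -3] -> [-3]
  drop -1 from [-5, -1, -4] -> [-5, -4]
  satisfied 4 clause(s); 3 remain; assigned so far: [1]
unit clause [-3] forces x3=F; simplify:
  drop 3 from [3] -> [] (empty!)
  satisfied 1 clause(s); 2 remain; assigned so far: [1, 3]
CONFLICT (empty clause)

Answer: CONFLICT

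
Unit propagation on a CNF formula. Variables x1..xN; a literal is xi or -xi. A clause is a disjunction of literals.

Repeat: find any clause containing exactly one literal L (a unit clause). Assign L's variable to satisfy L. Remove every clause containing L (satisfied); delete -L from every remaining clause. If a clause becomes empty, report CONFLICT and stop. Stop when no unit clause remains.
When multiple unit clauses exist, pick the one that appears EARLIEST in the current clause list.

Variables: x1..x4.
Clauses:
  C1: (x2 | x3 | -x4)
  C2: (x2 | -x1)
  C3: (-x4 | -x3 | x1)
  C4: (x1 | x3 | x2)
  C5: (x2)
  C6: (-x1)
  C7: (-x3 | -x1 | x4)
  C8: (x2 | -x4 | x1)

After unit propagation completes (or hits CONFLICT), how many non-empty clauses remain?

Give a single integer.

Answer: 1

Derivation:
unit clause [2] forces x2=T; simplify:
  satisfied 5 clause(s); 3 remain; assigned so far: [2]
unit clause [-1] forces x1=F; simplify:
  drop 1 from [-4, -3, 1] -> [-4, -3]
  satisfied 2 clause(s); 1 remain; assigned so far: [1, 2]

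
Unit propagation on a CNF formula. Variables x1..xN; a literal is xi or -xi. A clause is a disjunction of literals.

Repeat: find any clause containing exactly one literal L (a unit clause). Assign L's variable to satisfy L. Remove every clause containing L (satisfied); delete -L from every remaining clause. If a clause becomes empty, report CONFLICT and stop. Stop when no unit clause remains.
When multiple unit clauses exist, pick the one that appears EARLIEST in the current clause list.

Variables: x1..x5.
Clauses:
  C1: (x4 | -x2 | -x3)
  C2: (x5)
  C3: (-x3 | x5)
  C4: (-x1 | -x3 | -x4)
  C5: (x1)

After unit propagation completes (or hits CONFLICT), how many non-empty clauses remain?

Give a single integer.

Answer: 2

Derivation:
unit clause [5] forces x5=T; simplify:
  satisfied 2 clause(s); 3 remain; assigned so far: [5]
unit clause [1] forces x1=T; simplify:
  drop -1 from [-1, -3, -4] -> [-3, -4]
  satisfied 1 clause(s); 2 remain; assigned so far: [1, 5]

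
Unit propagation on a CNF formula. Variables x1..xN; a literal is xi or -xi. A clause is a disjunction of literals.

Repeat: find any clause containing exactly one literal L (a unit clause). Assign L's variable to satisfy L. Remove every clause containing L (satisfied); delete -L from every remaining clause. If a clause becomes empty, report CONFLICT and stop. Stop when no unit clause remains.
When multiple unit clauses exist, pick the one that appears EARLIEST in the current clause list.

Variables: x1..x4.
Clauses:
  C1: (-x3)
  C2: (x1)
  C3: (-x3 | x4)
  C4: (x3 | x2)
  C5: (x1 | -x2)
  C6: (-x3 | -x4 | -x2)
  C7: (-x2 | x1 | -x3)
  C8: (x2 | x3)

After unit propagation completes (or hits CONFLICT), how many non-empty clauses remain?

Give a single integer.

unit clause [-3] forces x3=F; simplify:
  drop 3 from [3, 2] -> [2]
  drop 3 from [2, 3] -> [2]
  satisfied 4 clause(s); 4 remain; assigned so far: [3]
unit clause [1] forces x1=T; simplify:
  satisfied 2 clause(s); 2 remain; assigned so far: [1, 3]
unit clause [2] forces x2=T; simplify:
  satisfied 2 clause(s); 0 remain; assigned so far: [1, 2, 3]

Answer: 0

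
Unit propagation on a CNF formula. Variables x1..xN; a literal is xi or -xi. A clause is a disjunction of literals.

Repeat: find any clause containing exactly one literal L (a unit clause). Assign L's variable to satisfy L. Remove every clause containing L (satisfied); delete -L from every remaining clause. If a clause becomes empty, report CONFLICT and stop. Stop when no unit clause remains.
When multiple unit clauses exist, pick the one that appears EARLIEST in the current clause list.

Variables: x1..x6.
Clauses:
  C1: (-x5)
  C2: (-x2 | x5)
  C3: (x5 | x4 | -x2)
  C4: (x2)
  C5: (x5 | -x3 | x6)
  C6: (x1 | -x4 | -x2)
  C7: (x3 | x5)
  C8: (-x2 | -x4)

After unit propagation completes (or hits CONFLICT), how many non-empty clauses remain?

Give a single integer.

Answer: 2

Derivation:
unit clause [-5] forces x5=F; simplify:
  drop 5 from [-2, 5] -> [-2]
  drop 5 from [5, 4, -2] -> [4, -2]
  drop 5 from [5, -3, 6] -> [-3, 6]
  drop 5 from [3, 5] -> [3]
  satisfied 1 clause(s); 7 remain; assigned so far: [5]
unit clause [-2] forces x2=F; simplify:
  drop 2 from [2] -> [] (empty!)
  satisfied 4 clause(s); 3 remain; assigned so far: [2, 5]
CONFLICT (empty clause)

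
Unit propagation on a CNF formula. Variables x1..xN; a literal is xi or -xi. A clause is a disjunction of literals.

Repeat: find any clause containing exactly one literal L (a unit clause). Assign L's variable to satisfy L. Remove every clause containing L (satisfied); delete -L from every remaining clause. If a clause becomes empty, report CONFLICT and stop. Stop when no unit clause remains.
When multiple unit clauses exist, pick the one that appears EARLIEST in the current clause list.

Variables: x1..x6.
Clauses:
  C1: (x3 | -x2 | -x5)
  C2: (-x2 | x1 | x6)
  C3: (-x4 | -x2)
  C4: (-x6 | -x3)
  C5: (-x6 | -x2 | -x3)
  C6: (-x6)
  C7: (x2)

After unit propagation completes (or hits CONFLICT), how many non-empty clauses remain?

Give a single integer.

unit clause [-6] forces x6=F; simplify:
  drop 6 from [-2, 1, 6] -> [-2, 1]
  satisfied 3 clause(s); 4 remain; assigned so far: [6]
unit clause [2] forces x2=T; simplify:
  drop -2 from [3, -2, -5] -> [3, -5]
  drop -2 from [-2, 1] -> [1]
  drop -2 from [-4, -2] -> [-4]
  satisfied 1 clause(s); 3 remain; assigned so far: [2, 6]
unit clause [1] forces x1=T; simplify:
  satisfied 1 clause(s); 2 remain; assigned so far: [1, 2, 6]
unit clause [-4] forces x4=F; simplify:
  satisfied 1 clause(s); 1 remain; assigned so far: [1, 2, 4, 6]

Answer: 1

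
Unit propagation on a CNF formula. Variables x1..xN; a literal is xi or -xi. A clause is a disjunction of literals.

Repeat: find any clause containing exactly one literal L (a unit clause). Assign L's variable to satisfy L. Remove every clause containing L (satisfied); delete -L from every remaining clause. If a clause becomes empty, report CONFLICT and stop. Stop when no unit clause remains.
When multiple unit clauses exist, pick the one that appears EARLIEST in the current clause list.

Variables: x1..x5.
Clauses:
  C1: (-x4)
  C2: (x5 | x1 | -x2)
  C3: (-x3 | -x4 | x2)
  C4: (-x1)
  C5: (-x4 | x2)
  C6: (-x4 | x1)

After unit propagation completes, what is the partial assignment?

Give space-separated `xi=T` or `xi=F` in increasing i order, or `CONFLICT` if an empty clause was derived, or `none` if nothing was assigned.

Answer: x1=F x4=F

Derivation:
unit clause [-4] forces x4=F; simplify:
  satisfied 4 clause(s); 2 remain; assigned so far: [4]
unit clause [-1] forces x1=F; simplify:
  drop 1 from [5, 1, -2] -> [5, -2]
  satisfied 1 clause(s); 1 remain; assigned so far: [1, 4]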